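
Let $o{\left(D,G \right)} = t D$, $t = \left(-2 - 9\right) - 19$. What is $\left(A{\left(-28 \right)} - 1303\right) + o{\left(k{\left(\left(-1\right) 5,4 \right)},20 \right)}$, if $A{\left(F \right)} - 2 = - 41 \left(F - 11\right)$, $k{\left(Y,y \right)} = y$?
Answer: $178$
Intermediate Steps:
$t = -30$ ($t = -11 - 19 = -30$)
$o{\left(D,G \right)} = - 30 D$
$A{\left(F \right)} = 453 - 41 F$ ($A{\left(F \right)} = 2 - 41 \left(F - 11\right) = 2 - 41 \left(-11 + F\right) = 2 - \left(-451 + 41 F\right) = 453 - 41 F$)
$\left(A{\left(-28 \right)} - 1303\right) + o{\left(k{\left(\left(-1\right) 5,4 \right)},20 \right)} = \left(\left(453 - -1148\right) - 1303\right) - 120 = \left(\left(453 + 1148\right) - 1303\right) - 120 = \left(1601 - 1303\right) - 120 = 298 - 120 = 178$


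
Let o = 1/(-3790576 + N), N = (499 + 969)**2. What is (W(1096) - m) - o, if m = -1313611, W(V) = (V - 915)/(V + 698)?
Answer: 642395299722779/489030048 ≈ 1.3136e+6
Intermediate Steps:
W(V) = (-915 + V)/(698 + V)
N = 2155024 (N = 1468**2 = 2155024)
o = -1/1635552 (o = 1/(-3790576 + 2155024) = 1/(-1635552) = -1/1635552 ≈ -6.1141e-7)
(W(1096) - m) - o = ((-915 + 1096)/(698 + 1096) - 1*(-1313611)) - 1*(-1/1635552) = (181/1794 + 1313611) + 1/1635552 = 2356618315/1794 + 1/1635552 = 642395299722779/489030048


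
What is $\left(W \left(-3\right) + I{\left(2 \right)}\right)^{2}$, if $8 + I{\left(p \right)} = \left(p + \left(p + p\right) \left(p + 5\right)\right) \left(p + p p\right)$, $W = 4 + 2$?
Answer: $23716$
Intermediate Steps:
$W = 6$
$I{\left(p \right)} = -8 + \left(p + p^{2}\right) \left(p + 2 p \left(5 + p\right)\right)$ ($I{\left(p \right)} = -8 + \left(p + \left(p + p\right) \left(p + 5\right)\right) \left(p + p p\right) = -8 + \left(p + 2 p \left(5 + p\right)\right) \left(p + p^{2}\right) = -8 + \left(p + p^{2}\right) \left(p + 2 p \left(5 + p\right)\right)$)
$\left(W \left(-3\right) + I{\left(2 \right)}\right)^{2} = \left(6 \left(-3\right) + \left(-8 + 2 \cdot 2^{4} + 11 \cdot 2^{2} + 13 \cdot 2^{3}\right)\right)^{2} = \left(-18 + \left(-8 + 2 \cdot 16 + 11 \cdot 4 + 13 \cdot 8\right)\right)^{2} = \left(-18 + \left(-8 + 32 + 44 + 104\right)\right)^{2} = \left(-18 + 172\right)^{2} = 154^{2} = 23716$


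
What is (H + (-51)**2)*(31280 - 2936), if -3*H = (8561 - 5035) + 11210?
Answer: -65502984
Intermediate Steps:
H = -4912 (H = -((8561 - 5035) + 11210)/3 = -(3526 + 11210)/3 = -1/3*14736 = -4912)
(H + (-51)**2)*(31280 - 2936) = (-4912 + (-51)**2)*(31280 - 2936) = (-4912 + 2601)*28344 = -2311*28344 = -65502984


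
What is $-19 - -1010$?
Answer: $991$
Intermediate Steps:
$-19 - -1010 = -19 + 1010 = 991$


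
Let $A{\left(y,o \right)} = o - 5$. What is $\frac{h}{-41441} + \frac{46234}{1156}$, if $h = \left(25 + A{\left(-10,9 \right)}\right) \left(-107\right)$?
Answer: $\frac{33096039}{825962} \approx 40.07$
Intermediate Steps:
$A{\left(y,o \right)} = -5 + o$
$h = -3103$ ($h = \left(25 + \left(-5 + 9\right)\right) \left(-107\right) = \left(25 + 4\right) \left(-107\right) = 29 \left(-107\right) = -3103$)
$\frac{h}{-41441} + \frac{46234}{1156} = - \frac{3103}{-41441} + \frac{46234}{1156} = \left(-3103\right) \left(- \frac{1}{41441}\right) + 46234 \cdot \frac{1}{1156} = \frac{107}{1429} + \frac{23117}{578} = \frac{33096039}{825962}$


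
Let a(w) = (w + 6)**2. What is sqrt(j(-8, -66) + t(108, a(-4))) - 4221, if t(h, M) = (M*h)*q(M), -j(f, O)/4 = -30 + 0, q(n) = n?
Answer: -4221 + 2*sqrt(462) ≈ -4178.0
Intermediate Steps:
a(w) = (6 + w)**2
j(f, O) = 120 (j(f, O) = -4*(-30 + 0) = -4*(-30) = 120)
t(h, M) = h*M**2 (t(h, M) = (M*h)*M = h*M**2)
sqrt(j(-8, -66) + t(108, a(-4))) - 4221 = sqrt(120 + 108*((6 - 4)**2)**2) - 4221 = sqrt(120 + 108*(2**2)**2) - 4221 = sqrt(120 + 108*4**2) - 4221 = sqrt(120 + 108*16) - 4221 = sqrt(120 + 1728) - 4221 = sqrt(1848) - 4221 = 2*sqrt(462) - 4221 = -4221 + 2*sqrt(462)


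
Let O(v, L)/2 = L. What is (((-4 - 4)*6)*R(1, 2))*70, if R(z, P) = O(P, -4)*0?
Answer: 0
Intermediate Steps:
O(v, L) = 2*L
R(z, P) = 0 (R(z, P) = (2*(-4))*0 = -8*0 = 0)
(((-4 - 4)*6)*R(1, 2))*70 = (((-4 - 4)*6)*0)*70 = (-8*6*0)*70 = -48*0*70 = 0*70 = 0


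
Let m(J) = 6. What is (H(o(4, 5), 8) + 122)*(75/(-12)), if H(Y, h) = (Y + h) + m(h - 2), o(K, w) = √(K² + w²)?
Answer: -850 - 25*√41/4 ≈ -890.02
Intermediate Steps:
H(Y, h) = 6 + Y + h (H(Y, h) = (Y + h) + 6 = 6 + Y + h)
(H(o(4, 5), 8) + 122)*(75/(-12)) = ((6 + √(4² + 5²) + 8) + 122)*(75/(-12)) = ((6 + √(16 + 25) + 8) + 122)*(75*(-1/12)) = ((6 + √41 + 8) + 122)*(-25/4) = ((14 + √41) + 122)*(-25/4) = (136 + √41)*(-25/4) = -850 - 25*√41/4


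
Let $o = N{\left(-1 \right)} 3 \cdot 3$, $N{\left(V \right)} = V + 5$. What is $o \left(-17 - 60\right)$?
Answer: $-2772$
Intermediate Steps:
$N{\left(V \right)} = 5 + V$
$o = 36$ ($o = \left(5 - 1\right) 3 \cdot 3 = 4 \cdot 3 \cdot 3 = 12 \cdot 3 = 36$)
$o \left(-17 - 60\right) = 36 \left(-17 - 60\right) = 36 \left(-77\right) = -2772$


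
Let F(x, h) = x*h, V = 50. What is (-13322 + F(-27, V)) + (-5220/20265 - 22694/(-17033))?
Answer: -337601213666/23011583 ≈ -14671.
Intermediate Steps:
F(x, h) = h*x
(-13322 + F(-27, V)) + (-5220/20265 - 22694/(-17033)) = (-13322 + 50*(-27)) + (-5220/20265 - 22694/(-17033)) = (-13322 - 1350) + (-5220*1/20265 - 22694*(-1/17033)) = -14672 + (-348/1351 + 22694/17033) = -14672 + 24732110/23011583 = -337601213666/23011583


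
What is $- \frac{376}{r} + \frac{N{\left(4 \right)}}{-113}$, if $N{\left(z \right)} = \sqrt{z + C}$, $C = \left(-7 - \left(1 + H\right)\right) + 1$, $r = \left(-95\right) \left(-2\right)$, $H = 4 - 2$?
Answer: $- \frac{188}{95} - \frac{i \sqrt{5}}{113} \approx -1.9789 - 0.019788 i$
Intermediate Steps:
$H = 2$ ($H = 4 - 2 = 2$)
$r = 190$
$C = -9$ ($C = \left(-7 - 3\right) + 1 = -10 + 1 = -9$)
$N{\left(z \right)} = \sqrt{-9 + z}$ ($N{\left(z \right)} = \sqrt{z - 9} = \sqrt{-9 + z}$)
$- \frac{376}{r} + \frac{N{\left(4 \right)}}{-113} = - \frac{376}{190} + \frac{\sqrt{-9 + 4}}{-113} = \left(-376\right) \frac{1}{190} + \sqrt{-5} \left(- \frac{1}{113}\right) = - \frac{188}{95} + i \sqrt{5} \left(- \frac{1}{113}\right) = - \frac{188}{95} - \frac{i \sqrt{5}}{113}$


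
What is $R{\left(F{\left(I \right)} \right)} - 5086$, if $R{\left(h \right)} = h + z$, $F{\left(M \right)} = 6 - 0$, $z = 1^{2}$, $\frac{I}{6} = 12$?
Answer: $-5079$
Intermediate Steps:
$I = 72$ ($I = 6 \cdot 12 = 72$)
$z = 1$
$F{\left(M \right)} = 6$ ($F{\left(M \right)} = 6 + 0 = 6$)
$R{\left(h \right)} = 1 + h$ ($R{\left(h \right)} = h + 1 = 1 + h$)
$R{\left(F{\left(I \right)} \right)} - 5086 = \left(1 + 6\right) - 5086 = 7 - 5086 = -5079$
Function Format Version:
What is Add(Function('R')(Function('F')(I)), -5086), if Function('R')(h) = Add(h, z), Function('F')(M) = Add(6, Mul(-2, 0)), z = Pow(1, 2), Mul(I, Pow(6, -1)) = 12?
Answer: -5079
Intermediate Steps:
I = 72 (I = Mul(6, 12) = 72)
z = 1
Function('F')(M) = 6 (Function('F')(M) = Add(6, 0) = 6)
Function('R')(h) = Add(1, h) (Function('R')(h) = Add(h, 1) = Add(1, h))
Add(Function('R')(Function('F')(I)), -5086) = Add(Add(1, 6), -5086) = Add(7, -5086) = -5079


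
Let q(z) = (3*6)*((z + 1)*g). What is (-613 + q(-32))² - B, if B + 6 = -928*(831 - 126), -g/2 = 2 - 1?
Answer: 907255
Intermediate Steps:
g = -2 (g = -2*(2 - 1) = -2*1 = -2)
B = -654246 (B = -6 - 928*(831 - 126) = -6 - 928*705 = -6 - 654240 = -654246)
q(z) = -36 - 36*z (q(z) = (3*6)*((z + 1)*(-2)) = 18*((1 + z)*(-2)) = 18*(-2 - 2*z) = -36 - 36*z)
(-613 + q(-32))² - B = (-613 + (-36 - 36*(-32)))² - 1*(-654246) = (-613 + (-36 + 1152))² + 654246 = (-613 + 1116)² + 654246 = 503² + 654246 = 253009 + 654246 = 907255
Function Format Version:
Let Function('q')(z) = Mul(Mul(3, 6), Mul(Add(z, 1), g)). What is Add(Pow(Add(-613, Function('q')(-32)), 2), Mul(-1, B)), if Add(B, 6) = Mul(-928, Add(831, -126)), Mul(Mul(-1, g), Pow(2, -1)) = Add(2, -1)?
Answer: 907255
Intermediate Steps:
g = -2 (g = Mul(-2, Add(2, -1)) = Mul(-2, 1) = -2)
B = -654246 (B = Add(-6, Mul(-928, Add(831, -126))) = Add(-6, Mul(-928, 705)) = Add(-6, -654240) = -654246)
Function('q')(z) = Add(-36, Mul(-36, z)) (Function('q')(z) = Mul(Mul(3, 6), Mul(Add(z, 1), -2)) = Mul(18, Mul(Add(1, z), -2)) = Mul(18, Add(-2, Mul(-2, z))) = Add(-36, Mul(-36, z)))
Add(Pow(Add(-613, Function('q')(-32)), 2), Mul(-1, B)) = Add(Pow(Add(-613, Add(-36, Mul(-36, -32))), 2), Mul(-1, -654246)) = Add(Pow(Add(-613, Add(-36, 1152)), 2), 654246) = Add(Pow(Add(-613, 1116), 2), 654246) = Add(Pow(503, 2), 654246) = Add(253009, 654246) = 907255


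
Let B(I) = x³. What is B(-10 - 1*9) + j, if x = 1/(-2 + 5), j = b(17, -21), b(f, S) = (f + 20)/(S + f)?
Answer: -995/108 ≈ -9.2130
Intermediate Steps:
b(f, S) = (20 + f)/(S + f)
j = -37/4 (j = (20 + 17)/(-21 + 17) = 37/(-4) = -¼*37 = -37/4 ≈ -9.2500)
x = ⅓ (x = 1/3 = ⅓ ≈ 0.33333)
B(I) = 1/27 (B(I) = (⅓)³ = 1/27)
B(-10 - 1*9) + j = 1/27 - 37/4 = -995/108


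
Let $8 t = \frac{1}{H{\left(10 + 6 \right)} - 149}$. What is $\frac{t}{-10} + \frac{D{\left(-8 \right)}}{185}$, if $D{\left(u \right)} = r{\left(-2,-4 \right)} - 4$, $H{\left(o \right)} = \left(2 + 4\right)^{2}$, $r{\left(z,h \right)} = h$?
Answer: $- \frac{14427}{334480} \approx -0.043133$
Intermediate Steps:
$H{\left(o \right)} = 36$ ($H{\left(o \right)} = 6^{2} = 36$)
$D{\left(u \right)} = -8$ ($D{\left(u \right)} = -4 - 4 = -8$)
$t = - \frac{1}{904}$ ($t = \frac{1}{8 \left(36 - 149\right)} = \frac{1}{8 \left(-113\right)} = \frac{1}{8} \left(- \frac{1}{113}\right) = - \frac{1}{904} \approx -0.0011062$)
$\frac{t}{-10} + \frac{D{\left(-8 \right)}}{185} = - \frac{1}{904 \left(-10\right)} - \frac{8}{185} = \left(- \frac{1}{904}\right) \left(- \frac{1}{10}\right) - \frac{8}{185} = \frac{1}{9040} - \frac{8}{185} = - \frac{14427}{334480}$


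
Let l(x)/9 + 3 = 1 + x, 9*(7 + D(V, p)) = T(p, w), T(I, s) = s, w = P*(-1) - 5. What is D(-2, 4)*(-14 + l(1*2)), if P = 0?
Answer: 952/9 ≈ 105.78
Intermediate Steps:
w = -5 (w = 0*(-1) - 5 = 0 - 5 = -5)
D(V, p) = -68/9 (D(V, p) = -7 + (1/9)*(-5) = -7 - 5/9 = -68/9)
l(x) = -18 + 9*x (l(x) = -27 + 9*(1 + x) = -27 + (9 + 9*x) = -18 + 9*x)
D(-2, 4)*(-14 + l(1*2)) = -68*(-14 + (-18 + 9*(1*2)))/9 = -68*(-14 + (-18 + 9*2))/9 = -68*(-14 + (-18 + 18))/9 = -68*(-14 + 0)/9 = -68/9*(-14) = 952/9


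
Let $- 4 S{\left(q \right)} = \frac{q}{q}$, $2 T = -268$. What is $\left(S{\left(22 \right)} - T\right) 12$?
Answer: $1605$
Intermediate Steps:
$T = -134$ ($T = \frac{1}{2} \left(-268\right) = -134$)
$S{\left(q \right)} = - \frac{1}{4}$ ($S{\left(q \right)} = - \frac{q \frac{1}{q}}{4} = \left(- \frac{1}{4}\right) 1 = - \frac{1}{4}$)
$\left(S{\left(22 \right)} - T\right) 12 = \left(- \frac{1}{4} - -134\right) 12 = \left(- \frac{1}{4} + 134\right) 12 = \frac{535}{4} \cdot 12 = 1605$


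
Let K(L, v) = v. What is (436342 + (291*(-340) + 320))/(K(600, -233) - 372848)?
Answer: -337722/373081 ≈ -0.90522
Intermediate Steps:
(436342 + (291*(-340) + 320))/(K(600, -233) - 372848) = (436342 + (291*(-340) + 320))/(-233 - 372848) = (436342 + (-98940 + 320))/(-373081) = (436342 - 98620)*(-1/373081) = 337722*(-1/373081) = -337722/373081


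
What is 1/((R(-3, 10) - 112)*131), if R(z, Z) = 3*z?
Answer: -1/15851 ≈ -6.3088e-5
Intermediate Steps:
1/((R(-3, 10) - 112)*131) = 1/((3*(-3) - 112)*131) = 1/((-9 - 112)*131) = 1/(-121*131) = 1/(-15851) = -1/15851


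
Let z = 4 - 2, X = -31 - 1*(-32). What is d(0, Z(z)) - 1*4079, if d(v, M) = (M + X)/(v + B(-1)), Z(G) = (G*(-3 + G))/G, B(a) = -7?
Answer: -4079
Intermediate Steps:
X = 1 (X = -31 + 32 = 1)
z = 2
Z(G) = -3 + G
d(v, M) = (1 + M)/(-7 + v) (d(v, M) = (M + 1)/(v - 7) = (1 + M)/(-7 + v))
d(0, Z(z)) - 1*4079 = (1 + (-3 + 2))/(-7 + 0) - 1*4079 = (1 - 1)/(-7) - 4079 = -⅐*0 - 4079 = 0 - 4079 = -4079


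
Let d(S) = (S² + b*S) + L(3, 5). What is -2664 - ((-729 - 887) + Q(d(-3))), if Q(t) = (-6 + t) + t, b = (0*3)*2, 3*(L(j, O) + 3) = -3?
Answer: -1052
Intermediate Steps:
L(j, O) = -4 (L(j, O) = -3 + (⅓)*(-3) = -3 - 1 = -4)
b = 0 (b = 0*2 = 0)
d(S) = -4 + S² (d(S) = (S² + 0*S) - 4 = (S² + 0) - 4 = S² - 4 = -4 + S²)
Q(t) = -6 + 2*t
-2664 - ((-729 - 887) + Q(d(-3))) = -2664 - ((-729 - 887) + (-6 + 2*(-4 + (-3)²))) = -2664 - (-1616 + (-6 + 2*(-4 + 9))) = -2664 - (-1616 + (-6 + 2*5)) = -2664 - (-1616 + (-6 + 10)) = -2664 - (-1616 + 4) = -2664 - 1*(-1612) = -2664 + 1612 = -1052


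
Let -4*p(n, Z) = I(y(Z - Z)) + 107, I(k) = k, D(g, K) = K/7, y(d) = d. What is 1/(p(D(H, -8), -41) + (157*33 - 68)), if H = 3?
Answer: 4/20345 ≈ 0.00019661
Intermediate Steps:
D(g, K) = K/7 (D(g, K) = K*(1/7) = K/7)
p(n, Z) = -107/4 (p(n, Z) = -((Z - Z) + 107)/4 = -(0 + 107)/4 = -1/4*107 = -107/4)
1/(p(D(H, -8), -41) + (157*33 - 68)) = 1/(-107/4 + (157*33 - 68)) = 1/(-107/4 + (5181 - 68)) = 1/(-107/4 + 5113) = 1/(20345/4) = 4/20345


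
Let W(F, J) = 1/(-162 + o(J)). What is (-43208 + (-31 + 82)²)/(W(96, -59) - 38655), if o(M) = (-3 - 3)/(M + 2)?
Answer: 124907132/118902799 ≈ 1.0505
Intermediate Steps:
o(M) = -6/(2 + M)
W(F, J) = 1/(-162 - 6/(2 + J))
(-43208 + (-31 + 82)²)/(W(96, -59) - 38655) = (-43208 + (-31 + 82)²)/((-2 - 1*(-59))/(6*(55 + 27*(-59))) - 38655) = (-43208 + 51²)/((-2 + 59)/(6*(55 - 1593)) - 38655) = (-43208 + 2601)/((⅙)*57/(-1538) - 38655) = -40607/((⅙)*(-1/1538)*57 - 38655) = -40607/(-19/3076 - 38655) = -40607/(-118902799/3076) = -40607*(-3076/118902799) = 124907132/118902799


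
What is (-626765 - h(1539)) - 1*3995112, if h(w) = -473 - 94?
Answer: -4621310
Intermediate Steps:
h(w) = -567
(-626765 - h(1539)) - 1*3995112 = (-626765 - 1*(-567)) - 1*3995112 = (-626765 + 567) - 3995112 = -626198 - 3995112 = -4621310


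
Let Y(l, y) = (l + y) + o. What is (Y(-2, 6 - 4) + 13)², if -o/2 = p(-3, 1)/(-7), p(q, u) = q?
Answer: 7225/49 ≈ 147.45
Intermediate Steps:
o = -6/7 (o = -(-6)/(-7) = -(-6)*(-1)/7 = -2*3/7 = -6/7 ≈ -0.85714)
Y(l, y) = -6/7 + l + y (Y(l, y) = (l + y) - 6/7 = -6/7 + l + y)
(Y(-2, 6 - 4) + 13)² = ((-6/7 - 2 + (6 - 4)) + 13)² = ((-6/7 - 2 + 2) + 13)² = (-6/7 + 13)² = (85/7)² = 7225/49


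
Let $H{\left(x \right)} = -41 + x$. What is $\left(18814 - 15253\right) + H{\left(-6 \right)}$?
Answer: $3514$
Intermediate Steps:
$\left(18814 - 15253\right) + H{\left(-6 \right)} = \left(18814 - 15253\right) - 47 = 3561 - 47 = 3514$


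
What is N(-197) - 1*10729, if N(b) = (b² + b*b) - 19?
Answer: 66870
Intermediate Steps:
N(b) = -19 + 2*b² (N(b) = (b² + b²) - 19 = 2*b² - 19 = -19 + 2*b²)
N(-197) - 1*10729 = (-19 + 2*(-197)²) - 1*10729 = (-19 + 2*38809) - 10729 = (-19 + 77618) - 10729 = 77599 - 10729 = 66870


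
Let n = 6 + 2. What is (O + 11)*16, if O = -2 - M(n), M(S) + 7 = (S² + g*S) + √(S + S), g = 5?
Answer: -1472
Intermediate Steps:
n = 8
M(S) = -7 + S² + 5*S + √2*√S (M(S) = -7 + ((S² + 5*S) + √(S + S)) = -7 + ((S² + 5*S) + √(2*S)) = -7 + ((S² + 5*S) + √2*√S) = -7 + (S² + 5*S + √2*√S) = -7 + S² + 5*S + √2*√S)
O = -103 (O = -2 - (-7 + 8² + 5*8 + √2*√8) = -2 - (-7 + 64 + 40 + √2*(2*√2)) = -2 - (-7 + 64 + 40 + 4) = -2 - 1*101 = -2 - 101 = -103)
(O + 11)*16 = (-103 + 11)*16 = -92*16 = -1472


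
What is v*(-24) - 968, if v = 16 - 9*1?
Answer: -1136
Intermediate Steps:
v = 7 (v = 16 - 9 = 7)
v*(-24) - 968 = 7*(-24) - 968 = -168 - 968 = -1136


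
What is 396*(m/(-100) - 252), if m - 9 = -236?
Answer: -2472327/25 ≈ -98893.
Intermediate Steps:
m = -227 (m = 9 - 236 = -227)
396*(m/(-100) - 252) = 396*(-227/(-100) - 252) = 396*(-227*(-1/100) - 252) = 396*(227/100 - 252) = 396*(-24973/100) = -2472327/25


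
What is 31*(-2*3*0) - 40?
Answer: -40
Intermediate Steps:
31*(-2*3*0) - 40 = 31*(-6*0) - 40 = 31*0 - 40 = 0 - 40 = -40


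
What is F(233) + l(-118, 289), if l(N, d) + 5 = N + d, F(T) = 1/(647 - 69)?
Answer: 95949/578 ≈ 166.00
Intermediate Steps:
F(T) = 1/578
l(N, d) = -5 + N + d (l(N, d) = -5 + (N + d) = -5 + N + d)
F(233) + l(-118, 289) = 1/578 + (-5 - 118 + 289) = 1/578 + 166 = 95949/578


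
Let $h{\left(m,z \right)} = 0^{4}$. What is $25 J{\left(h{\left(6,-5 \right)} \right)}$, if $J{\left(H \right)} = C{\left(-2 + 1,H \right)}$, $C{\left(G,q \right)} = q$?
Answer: $0$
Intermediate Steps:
$h{\left(m,z \right)} = 0$
$J{\left(H \right)} = H$
$25 J{\left(h{\left(6,-5 \right)} \right)} = 25 \cdot 0 = 0$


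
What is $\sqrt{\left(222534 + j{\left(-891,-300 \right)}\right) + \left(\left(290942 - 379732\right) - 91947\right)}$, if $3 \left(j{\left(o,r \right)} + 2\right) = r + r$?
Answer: $\sqrt{41595} \approx 203.95$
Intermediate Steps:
$j{\left(o,r \right)} = -2 + \frac{2 r}{3}$ ($j{\left(o,r \right)} = -2 + \frac{r + r}{3} = -2 + \frac{2 r}{3}$)
$\sqrt{\left(222534 + j{\left(-891,-300 \right)}\right) + \left(\left(290942 - 379732\right) - 91947\right)} = \sqrt{\left(222534 + \left(-2 + \frac{2}{3} \left(-300\right)\right)\right) + \left(\left(290942 - 379732\right) - 91947\right)} = \sqrt{\left(222534 - 202\right) - 180737} = \sqrt{222332 - 180737} = \sqrt{41595}$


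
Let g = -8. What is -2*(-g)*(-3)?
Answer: 48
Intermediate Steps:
-2*(-g)*(-3) = -2*(-1*(-8))*(-3) = -16*(-3) = -2*(-24) = 48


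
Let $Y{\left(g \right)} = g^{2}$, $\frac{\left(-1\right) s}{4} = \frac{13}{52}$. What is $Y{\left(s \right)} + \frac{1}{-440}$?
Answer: $\frac{439}{440} \approx 0.99773$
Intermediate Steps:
$s = -1$ ($s = - 4 \cdot \frac{13}{52} = - 4 \cdot 13 \cdot \frac{1}{52} = \left(-4\right) \frac{1}{4} = -1$)
$Y{\left(s \right)} + \frac{1}{-440} = \left(-1\right)^{2} + \frac{1}{-440} = 1 - \frac{1}{440} = \frac{439}{440}$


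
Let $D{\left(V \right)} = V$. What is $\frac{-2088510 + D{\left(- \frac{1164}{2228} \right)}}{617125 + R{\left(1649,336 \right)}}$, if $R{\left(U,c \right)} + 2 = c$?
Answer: $- \frac{1163300361}{343924663} \approx -3.3824$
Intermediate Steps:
$R{\left(U,c \right)} = -2 + c$
$\frac{-2088510 + D{\left(- \frac{1164}{2228} \right)}}{617125 + R{\left(1649,336 \right)}} = \frac{-2088510 - \frac{1164}{2228}}{617125 + \left(-2 + 336\right)} = \frac{-2088510 - \frac{291}{557}}{617125 + 334} = \frac{-2088510 - \frac{291}{557}}{617459} = \left(- \frac{1163300361}{557}\right) \frac{1}{617459} = - \frac{1163300361}{343924663}$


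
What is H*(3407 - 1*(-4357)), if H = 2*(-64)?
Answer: -993792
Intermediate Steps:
H = -128
H*(3407 - 1*(-4357)) = -128*(3407 - 1*(-4357)) = -128*(3407 + 4357) = -128*7764 = -993792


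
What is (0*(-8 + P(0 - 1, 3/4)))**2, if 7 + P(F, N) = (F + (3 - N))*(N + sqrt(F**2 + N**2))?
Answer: 0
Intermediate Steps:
P(F, N) = -7 + (N + sqrt(F**2 + N**2))*(3 + F - N) (P(F, N) = -7 + (F + (3 - N))*(N + sqrt(F**2 + N**2)) = -7 + (3 + F - N)*(N + sqrt(F**2 + N**2)) = -7 + (N + sqrt(F**2 + N**2))*(3 + F - N))
(0*(-8 + P(0 - 1, 3/4)))**2 = (0*(-8 + (-7 - (3/4)**2 + 3*(3/4) + 3*sqrt((0 - 1)**2 + (3/4)**2) + (0 - 1)*(3/4) + (0 - 1)*sqrt((0 - 1)**2 + (3/4)**2) - 3/4*sqrt((0 - 1)**2 + (3/4)**2))))**2 = (0*(-8 + (-7 - (3*(1/4))**2 + 3*(3*(1/4)) + 3*sqrt((-1)**2 + (3*(1/4))**2) - 3/4 - sqrt((-1)**2 + (3*(1/4))**2) - 3*(1/4)*sqrt((-1)**2 + (3*(1/4))**2))))**2 = (0*(-8 + (-7 - (3/4)**2 + 3*(3/4) + 3*sqrt(1 + (3/4)**2) - 1*3/4 - sqrt(1 + (3/4)**2) - 1*3/4*sqrt(1 + (3/4)**2))))**2 = (0*(-8 + (-7 - 1*9/16 + 9/4 + 3*sqrt(1 + 9/16) - 3/4 - sqrt(1 + 9/16) - 1*3/4*sqrt(1 + 9/16))))**2 = (0*(-8 + (-7 - 9/16 + 9/4 + 3*sqrt(25/16) - 3/4 - sqrt(25/16) - 1*3/4*sqrt(25/16))))**2 = (0*(-8 + (-7 - 9/16 + 9/4 + 3*(5/4) - 3/4 - 1*5/4 - 1*3/4*5/4)))**2 = (0*(-8 + (-7 - 9/16 + 9/4 + 15/4 - 3/4 - 5/4 - 15/16)))**2 = (0*(-8 - 9/2))**2 = (0*(-25/2))**2 = 0**2 = 0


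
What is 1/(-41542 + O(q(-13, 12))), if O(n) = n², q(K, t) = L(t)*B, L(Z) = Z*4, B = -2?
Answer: -1/32326 ≈ -3.0935e-5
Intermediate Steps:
L(Z) = 4*Z
q(K, t) = -8*t (q(K, t) = (4*t)*(-2) = -8*t)
1/(-41542 + O(q(-13, 12))) = 1/(-41542 + (-8*12)²) = 1/(-41542 + (-96)²) = 1/(-41542 + 9216) = 1/(-32326) = -1/32326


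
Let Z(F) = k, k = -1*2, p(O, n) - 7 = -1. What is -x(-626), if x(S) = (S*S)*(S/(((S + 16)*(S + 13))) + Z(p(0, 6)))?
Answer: 146656849868/186965 ≈ 7.8441e+5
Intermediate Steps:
p(O, n) = 6 (p(O, n) = 7 - 1 = 6)
k = -2
Z(F) = -2
x(S) = S²*(-2 + S/((13 + S)*(16 + S))) (x(S) = (S*S)*(S/(((S + 16)*(S + 13))) - 2) = S²*(S/(((16 + S)*(13 + S))) - 2) = S²*(S/(((13 + S)*(16 + S))) - 2) = S²*(S*(1/((13 + S)*(16 + S))) - 2) = S²*(S/((13 + S)*(16 + S)) - 2) = S²*(-2 + S/((13 + S)*(16 + S))))
-x(-626) = -(-626)²*(-416 - 57*(-626) - 2*(-626)²)/(208 + (-626)² + 29*(-626)) = -391876*(-416 + 35682 - 2*391876)/(208 + 391876 - 18154) = -391876*(-416 + 35682 - 783752)/373930 = -391876*(-748486)/373930 = -1*(-146656849868/186965) = 146656849868/186965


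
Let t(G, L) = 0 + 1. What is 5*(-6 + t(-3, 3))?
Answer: -25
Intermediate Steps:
t(G, L) = 1
5*(-6 + t(-3, 3)) = 5*(-6 + 1) = 5*(-5) = -25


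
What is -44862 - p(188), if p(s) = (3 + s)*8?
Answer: -46390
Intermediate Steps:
p(s) = 24 + 8*s
-44862 - p(188) = -44862 - (24 + 8*188) = -44862 - (24 + 1504) = -44862 - 1*1528 = -44862 - 1528 = -46390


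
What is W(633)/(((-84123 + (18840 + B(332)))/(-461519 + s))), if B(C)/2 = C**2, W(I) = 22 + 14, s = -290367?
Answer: -27067896/155165 ≈ -174.45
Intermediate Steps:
W(I) = 36
B(C) = 2*C**2
W(633)/(((-84123 + (18840 + B(332)))/(-461519 + s))) = 36/(((-84123 + (18840 + 2*332**2))/(-461519 - 290367))) = 36/(((-84123 + (18840 + 2*110224))/(-751886))) = 36/(((-84123 + (18840 + 220448))*(-1/751886))) = 36/(((-84123 + 239288)*(-1/751886))) = 36/((155165*(-1/751886))) = 36/(-155165/751886) = 36*(-751886/155165) = -27067896/155165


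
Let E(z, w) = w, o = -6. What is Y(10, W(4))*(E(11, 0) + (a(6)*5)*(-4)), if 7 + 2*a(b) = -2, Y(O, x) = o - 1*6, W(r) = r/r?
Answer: -1080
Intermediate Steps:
W(r) = 1
Y(O, x) = -12 (Y(O, x) = -6 - 1*6 = -6 - 6 = -12)
a(b) = -9/2 (a(b) = -7/2 + (½)*(-2) = -7/2 - 1 = -9/2)
Y(10, W(4))*(E(11, 0) + (a(6)*5)*(-4)) = -12*(0 - 9/2*5*(-4)) = -12*(0 - 45/2*(-4)) = -12*(0 + 90) = -12*90 = -1080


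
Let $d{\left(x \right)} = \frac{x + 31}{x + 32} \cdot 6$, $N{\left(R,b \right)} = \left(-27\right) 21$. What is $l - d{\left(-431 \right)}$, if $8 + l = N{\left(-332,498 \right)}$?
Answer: $- \frac{77275}{133} \approx -581.01$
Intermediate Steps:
$N{\left(R,b \right)} = -567$
$d{\left(x \right)} = \frac{6 \left(31 + x\right)}{32 + x}$ ($d{\left(x \right)} = \frac{31 + x}{32 + x} 6 = \frac{6 \left(31 + x\right)}{32 + x}$)
$l = -575$ ($l = -8 - 567 = -575$)
$l - d{\left(-431 \right)} = -575 - \frac{6 \left(31 - 431\right)}{32 - 431} = -575 - 6 \frac{1}{-399} \left(-400\right) = -575 - 6 \left(- \frac{1}{399}\right) \left(-400\right) = -575 - \frac{800}{133} = - \frac{77275}{133}$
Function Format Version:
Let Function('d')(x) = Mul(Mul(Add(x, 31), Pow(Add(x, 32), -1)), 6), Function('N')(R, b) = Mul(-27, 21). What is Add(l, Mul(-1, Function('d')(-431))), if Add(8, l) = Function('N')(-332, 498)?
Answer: Rational(-77275, 133) ≈ -581.01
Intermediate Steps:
Function('N')(R, b) = -567
Function('d')(x) = Mul(6, Pow(Add(32, x), -1), Add(31, x)) (Function('d')(x) = Mul(Mul(Add(31, x), Pow(Add(32, x), -1)), 6) = Mul(Mul(Pow(Add(32, x), -1), Add(31, x)), 6) = Mul(6, Pow(Add(32, x), -1), Add(31, x)))
l = -575 (l = Add(-8, -567) = -575)
Add(l, Mul(-1, Function('d')(-431))) = Add(-575, Mul(-1, Mul(6, Pow(Add(32, -431), -1), Add(31, -431)))) = Add(-575, Mul(-1, Mul(6, Pow(-399, -1), -400))) = Add(-575, Mul(-1, Mul(6, Rational(-1, 399), -400))) = Add(-575, Mul(-1, Rational(800, 133))) = Add(-575, Rational(-800, 133)) = Rational(-77275, 133)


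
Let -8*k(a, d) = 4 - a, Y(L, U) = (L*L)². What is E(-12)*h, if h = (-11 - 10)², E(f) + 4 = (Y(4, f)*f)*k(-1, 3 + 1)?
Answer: 844956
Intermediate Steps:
Y(L, U) = L⁴ (Y(L, U) = (L²)² = L⁴)
k(a, d) = -½ + a/8 (k(a, d) = -(4 - a)/8 = -½ + a/8)
E(f) = -4 - 160*f (E(f) = -4 + (4⁴*f)*(-½ + (⅛)*(-1)) = -4 + (256*f)*(-½ - ⅛) = -4 + (256*f)*(-5/8) = -4 - 160*f)
h = 441 (h = (-21)² = 441)
E(-12)*h = (-4 - 160*(-12))*441 = (-4 + 1920)*441 = 1916*441 = 844956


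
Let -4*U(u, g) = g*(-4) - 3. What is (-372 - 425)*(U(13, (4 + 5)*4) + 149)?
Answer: -592171/4 ≈ -1.4804e+5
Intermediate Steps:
U(u, g) = ¾ + g (U(u, g) = -(g*(-4) - 3)/4 = -(-4*g - 3)/4 = -(-3 - 4*g)/4 = ¾ + g)
(-372 - 425)*(U(13, (4 + 5)*4) + 149) = (-372 - 425)*((¾ + (4 + 5)*4) + 149) = -797*((¾ + 9*4) + 149) = -797*((¾ + 36) + 149) = -797*(147/4 + 149) = -797*743/4 = -592171/4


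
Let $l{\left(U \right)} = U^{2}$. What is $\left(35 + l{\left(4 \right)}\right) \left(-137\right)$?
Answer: $-6987$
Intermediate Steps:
$\left(35 + l{\left(4 \right)}\right) \left(-137\right) = \left(35 + 4^{2}\right) \left(-137\right) = \left(35 + 16\right) \left(-137\right) = 51 \left(-137\right) = -6987$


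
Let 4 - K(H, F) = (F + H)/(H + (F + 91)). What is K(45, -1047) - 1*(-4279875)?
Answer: 3898968767/911 ≈ 4.2799e+6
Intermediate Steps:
K(H, F) = 4 - (F + H)/(91 + F + H) (K(H, F) = 4 - (F + H)/(H + (F + 91)) = 4 - (F + H)/(H + (91 + F)) = 4 - (F + H)/(91 + F + H))
K(45, -1047) - 1*(-4279875) = (364 + 3*(-1047) + 3*45)/(91 - 1047 + 45) - 1*(-4279875) = (364 - 3141 + 135)/(-911) + 4279875 = -1/911*(-2642) + 4279875 = 2642/911 + 4279875 = 3898968767/911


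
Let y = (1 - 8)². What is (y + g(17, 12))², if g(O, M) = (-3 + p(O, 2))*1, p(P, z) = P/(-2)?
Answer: 5625/4 ≈ 1406.3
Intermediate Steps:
p(P, z) = -P/2 (p(P, z) = P*(-½) = -P/2)
y = 49 (y = (-7)² = 49)
g(O, M) = -3 - O/2 (g(O, M) = (-3 - O/2)*1 = -3 - O/2)
(y + g(17, 12))² = (49 + (-3 - ½*17))² = (49 + (-3 - 17/2))² = (49 - 23/2)² = (75/2)² = 5625/4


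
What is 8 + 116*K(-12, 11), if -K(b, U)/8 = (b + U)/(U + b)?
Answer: -920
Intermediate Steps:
K(b, U) = -8 (K(b, U) = -8*(b + U)/(U + b) = -8*(U + b)/(U + b) = -8*1 = -8)
8 + 116*K(-12, 11) = 8 + 116*(-8) = 8 - 928 = -920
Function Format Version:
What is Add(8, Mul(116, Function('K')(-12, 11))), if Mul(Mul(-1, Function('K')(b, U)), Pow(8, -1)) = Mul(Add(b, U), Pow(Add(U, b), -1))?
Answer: -920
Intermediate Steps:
Function('K')(b, U) = -8 (Function('K')(b, U) = Mul(-8, Mul(Add(b, U), Pow(Add(U, b), -1))) = Mul(-8, Mul(Add(U, b), Pow(Add(U, b), -1))) = Mul(-8, 1) = -8)
Add(8, Mul(116, Function('K')(-12, 11))) = Add(8, Mul(116, -8)) = Add(8, -928) = -920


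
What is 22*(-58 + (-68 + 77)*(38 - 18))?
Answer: 2684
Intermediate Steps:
22*(-58 + (-68 + 77)*(38 - 18)) = 22*(-58 + 9*20) = 22*(-58 + 180) = 22*122 = 2684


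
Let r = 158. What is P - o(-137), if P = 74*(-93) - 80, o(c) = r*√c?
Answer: -6962 - 158*I*√137 ≈ -6962.0 - 1849.3*I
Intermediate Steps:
o(c) = 158*√c
P = -6962 (P = -6882 - 80 = -6962)
P - o(-137) = -6962 - 158*√(-137) = -6962 - 158*I*√137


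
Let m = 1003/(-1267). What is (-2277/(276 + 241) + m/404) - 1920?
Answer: -46296972137/24057796 ≈ -1924.4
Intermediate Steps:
m = -1003/1267 (m = 1003*(-1/1267) = -1003/1267 ≈ -0.79163)
(-2277/(276 + 241) + m/404) - 1920 = (-2277/(276 + 241) - 1003/1267/404) - 1920 = (-2277/517 - 1003/1267*1/404) - 1920 = (-2277*1/517 - 1003/511868) - 1920 = (-207/47 - 1003/511868) - 1920 = -106003817/24057796 - 1920 = -46296972137/24057796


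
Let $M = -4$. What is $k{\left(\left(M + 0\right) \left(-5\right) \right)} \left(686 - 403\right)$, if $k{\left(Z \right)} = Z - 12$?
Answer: $2264$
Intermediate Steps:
$k{\left(Z \right)} = -12 + Z$ ($k{\left(Z \right)} = Z - 12 = -12 + Z$)
$k{\left(\left(M + 0\right) \left(-5\right) \right)} \left(686 - 403\right) = \left(-12 + \left(-4 + 0\right) \left(-5\right)\right) \left(686 - 403\right) = \left(-12 - -20\right) 283 = \left(-12 + 20\right) 283 = 8 \cdot 283 = 2264$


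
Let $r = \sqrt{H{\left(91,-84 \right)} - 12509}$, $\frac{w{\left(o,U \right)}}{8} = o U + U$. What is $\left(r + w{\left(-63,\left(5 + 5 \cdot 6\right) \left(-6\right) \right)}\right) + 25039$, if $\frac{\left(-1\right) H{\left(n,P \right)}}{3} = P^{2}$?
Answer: $129199 + i \sqrt{33677} \approx 1.292 \cdot 10^{5} + 183.51 i$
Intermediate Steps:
$w{\left(o,U \right)} = 8 U + 8 U o$ ($w{\left(o,U \right)} = 8 \left(o U + U\right) = 8 \left(U o + U\right) = 8 \left(U + U o\right) = 8 U + 8 U o$)
$H{\left(n,P \right)} = - 3 P^{2}$
$r = i \sqrt{33677}$ ($r = \sqrt{- 3 \left(-84\right)^{2} - 12509} = \sqrt{\left(-3\right) 7056 - 12509} = \sqrt{-21168 - 12509} = \sqrt{-33677} = i \sqrt{33677} \approx 183.51 i$)
$\left(r + w{\left(-63,\left(5 + 5 \cdot 6\right) \left(-6\right) \right)}\right) + 25039 = \left(i \sqrt{33677} + 8 \left(5 + 5 \cdot 6\right) \left(-6\right) \left(1 - 63\right)\right) + 25039 = \left(i \sqrt{33677} + 8 \left(5 + 30\right) \left(-6\right) \left(-62\right)\right) + 25039 = \left(i \sqrt{33677} + 8 \cdot 35 \left(-6\right) \left(-62\right)\right) + 25039 = \left(i \sqrt{33677} + 8 \left(-210\right) \left(-62\right)\right) + 25039 = \left(i \sqrt{33677} + 104160\right) + 25039 = \left(104160 + i \sqrt{33677}\right) + 25039 = 129199 + i \sqrt{33677}$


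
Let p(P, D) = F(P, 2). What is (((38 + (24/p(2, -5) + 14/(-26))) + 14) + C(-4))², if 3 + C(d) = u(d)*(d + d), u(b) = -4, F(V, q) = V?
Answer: 1444804/169 ≈ 8549.1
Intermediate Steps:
p(P, D) = P
C(d) = -3 - 8*d (C(d) = -3 - 4*(d + d) = -3 - 8*d)
(((38 + (24/p(2, -5) + 14/(-26))) + 14) + C(-4))² = (((38 + (24/2 + 14/(-26))) + 14) + (-3 - 8*(-4)))² = (((38 + (24*(½) + 14*(-1/26))) + 14) + (-3 + 32))² = (((38 + (12 - 7/13)) + 14) + 29)² = (((38 + 149/13) + 14) + 29)² = ((643/13 + 14) + 29)² = (825/13 + 29)² = (1202/13)² = 1444804/169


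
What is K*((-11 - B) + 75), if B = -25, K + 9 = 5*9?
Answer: 3204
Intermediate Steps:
K = 36 (K = -9 + 5*9 = -9 + 45 = 36)
K*((-11 - B) + 75) = 36*((-11 - 1*(-25)) + 75) = 36*((-11 + 25) + 75) = 36*(14 + 75) = 36*89 = 3204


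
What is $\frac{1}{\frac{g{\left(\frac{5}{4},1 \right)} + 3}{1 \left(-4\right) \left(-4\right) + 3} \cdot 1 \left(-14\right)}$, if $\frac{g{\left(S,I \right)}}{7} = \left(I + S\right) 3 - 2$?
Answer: $- \frac{38}{1015} \approx -0.037438$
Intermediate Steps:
$g{\left(S,I \right)} = -14 + 21 I + 21 S$ ($g{\left(S,I \right)} = 7 \left(\left(I + S\right) 3 - 2\right) = 7 \left(\left(3 I + 3 S\right) - 2\right) = 7 \left(-2 + 3 I + 3 S\right) = -14 + 21 I + 21 S$)
$\frac{1}{\frac{g{\left(\frac{5}{4},1 \right)} + 3}{1 \left(-4\right) \left(-4\right) + 3} \cdot 1 \left(-14\right)} = \frac{1}{\frac{\left(-14 + 21 \cdot 1 + 21 \cdot \frac{5}{4}\right) + 3}{1 \left(-4\right) \left(-4\right) + 3} \cdot 1 \left(-14\right)} = \frac{1}{\frac{\left(-14 + 21 + 21 \cdot 5 \cdot \frac{1}{4}\right) + 3}{\left(-4\right) \left(-4\right) + 3} \cdot 1 \left(-14\right)} = \frac{1}{\frac{\left(-14 + 21 + 21 \cdot \frac{5}{4}\right) + 3}{16 + 3} \cdot 1 \left(-14\right)} = \frac{1}{\frac{\left(-14 + 21 + \frac{105}{4}\right) + 3}{19} \cdot 1 \left(-14\right)} = \frac{1}{\left(\frac{133}{4} + 3\right) \frac{1}{19} \cdot 1 \left(-14\right)} = \frac{1}{\frac{145}{4} \cdot \frac{1}{19} \cdot 1 \left(-14\right)} = \frac{1}{\frac{145}{76} \cdot 1 \left(-14\right)} = \frac{1}{\frac{145}{76} \left(-14\right)} = \frac{1}{- \frac{1015}{38}} = - \frac{38}{1015}$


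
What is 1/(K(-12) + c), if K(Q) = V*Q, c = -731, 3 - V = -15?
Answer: -1/947 ≈ -0.0010560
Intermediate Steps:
V = 18 (V = 3 - 1*(-15) = 3 + 15 = 18)
K(Q) = 18*Q
1/(K(-12) + c) = 1/(18*(-12) - 731) = 1/(-216 - 731) = 1/(-947) = -1/947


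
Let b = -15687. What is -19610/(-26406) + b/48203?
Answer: 265514954/636424209 ≈ 0.41720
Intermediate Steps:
-19610/(-26406) + b/48203 = -19610/(-26406) - 15687/48203 = -19610*(-1/26406) - 15687*1/48203 = 9805/13203 - 15687/48203 = 265514954/636424209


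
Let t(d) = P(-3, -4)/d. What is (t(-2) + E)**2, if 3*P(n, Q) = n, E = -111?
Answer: 48841/4 ≈ 12210.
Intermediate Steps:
P(n, Q) = n/3
t(d) = -1/d (t(d) = ((1/3)*(-3))/d = -1/d)
(t(-2) + E)**2 = (-1/(-2) - 111)**2 = (-1*(-1/2) - 111)**2 = (1/2 - 111)**2 = (-221/2)**2 = 48841/4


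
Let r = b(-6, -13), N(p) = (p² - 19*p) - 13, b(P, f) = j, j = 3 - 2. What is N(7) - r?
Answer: -98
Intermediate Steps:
j = 1
b(P, f) = 1
N(p) = -13 + p² - 19*p
r = 1
N(7) - r = (-13 + 7² - 19*7) - 1*1 = (-13 + 49 - 133) - 1 = -97 - 1 = -98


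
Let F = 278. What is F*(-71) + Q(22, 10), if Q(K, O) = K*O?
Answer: -19518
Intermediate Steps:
F*(-71) + Q(22, 10) = 278*(-71) + 22*10 = -19738 + 220 = -19518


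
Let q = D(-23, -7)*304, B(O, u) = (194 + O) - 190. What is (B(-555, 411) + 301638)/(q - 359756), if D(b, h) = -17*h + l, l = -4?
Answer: -301087/324796 ≈ -0.92700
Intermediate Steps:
D(b, h) = -4 - 17*h (D(b, h) = -17*h - 4 = -4 - 17*h)
B(O, u) = 4 + O
q = 34960 (q = (-4 - 17*(-7))*304 = (-4 + 119)*304 = 115*304 = 34960)
(B(-555, 411) + 301638)/(q - 359756) = ((4 - 555) + 301638)/(34960 - 359756) = (-551 + 301638)/(-324796) = 301087*(-1/324796) = -301087/324796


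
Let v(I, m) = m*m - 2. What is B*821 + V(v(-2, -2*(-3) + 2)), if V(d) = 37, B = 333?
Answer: 273430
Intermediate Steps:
v(I, m) = -2 + m² (v(I, m) = m² - 2 = -2 + m²)
B*821 + V(v(-2, -2*(-3) + 2)) = 333*821 + 37 = 273393 + 37 = 273430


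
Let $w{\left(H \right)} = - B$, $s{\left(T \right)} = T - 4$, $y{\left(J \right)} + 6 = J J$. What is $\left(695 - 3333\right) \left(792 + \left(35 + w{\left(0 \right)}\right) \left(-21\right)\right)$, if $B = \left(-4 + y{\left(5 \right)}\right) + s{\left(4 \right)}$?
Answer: $-981336$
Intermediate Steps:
$y{\left(J \right)} = -6 + J^{2}$ ($y{\left(J \right)} = -6 + J J = -6 + J^{2}$)
$s{\left(T \right)} = -4 + T$
$B = 15$ ($B = \left(-4 - \left(6 - 5^{2}\right)\right) + \left(-4 + 4\right) = \left(-4 + \left(-6 + 25\right)\right) + 0 = \left(-4 + 19\right) + 0 = 15 + 0 = 15$)
$w{\left(H \right)} = -15$ ($w{\left(H \right)} = \left(-1\right) 15 = -15$)
$\left(695 - 3333\right) \left(792 + \left(35 + w{\left(0 \right)}\right) \left(-21\right)\right) = \left(695 - 3333\right) \left(792 + \left(35 - 15\right) \left(-21\right)\right) = - 2638 \left(792 + 20 \left(-21\right)\right) = - 2638 \left(792 - 420\right) = \left(-2638\right) 372 = -981336$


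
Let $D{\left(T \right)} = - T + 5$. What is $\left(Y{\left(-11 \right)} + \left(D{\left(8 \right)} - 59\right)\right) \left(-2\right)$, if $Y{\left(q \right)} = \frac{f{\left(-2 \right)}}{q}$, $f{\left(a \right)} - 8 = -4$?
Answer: $\frac{1372}{11} \approx 124.73$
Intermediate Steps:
$f{\left(a \right)} = 4$ ($f{\left(a \right)} = 8 - 4 = 4$)
$D{\left(T \right)} = 5 - T$
$Y{\left(q \right)} = \frac{4}{q}$
$\left(Y{\left(-11 \right)} + \left(D{\left(8 \right)} - 59\right)\right) \left(-2\right) = \left(\frac{4}{-11} + \left(\left(5 - 8\right) - 59\right)\right) \left(-2\right) = \left(4 \left(- \frac{1}{11}\right) + \left(\left(5 - 8\right) - 59\right)\right) \left(-2\right) = \left(- \frac{4}{11} - 62\right) \left(-2\right) = \left(- \frac{686}{11}\right) \left(-2\right) = \frac{1372}{11}$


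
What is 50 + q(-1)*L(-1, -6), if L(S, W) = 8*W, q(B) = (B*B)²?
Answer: 2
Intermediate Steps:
q(B) = B⁴ (q(B) = (B²)² = B⁴)
50 + q(-1)*L(-1, -6) = 50 + (-1)⁴*(8*(-6)) = 50 + 1*(-48) = 50 - 48 = 2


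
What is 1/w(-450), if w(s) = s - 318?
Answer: -1/768 ≈ -0.0013021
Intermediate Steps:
w(s) = -318 + s
1/w(-450) = 1/(-318 - 450) = 1/(-768) = -1/768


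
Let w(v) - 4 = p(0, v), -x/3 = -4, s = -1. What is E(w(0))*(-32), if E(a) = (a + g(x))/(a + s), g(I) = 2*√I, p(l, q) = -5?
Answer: -16 + 64*√3 ≈ 94.851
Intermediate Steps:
x = 12 (x = -3*(-4) = 12)
w(v) = -1 (w(v) = 4 - 5 = -1)
E(a) = (a + 4*√3)/(-1 + a) (E(a) = (a + 2*√12)/(a - 1) = (a + 2*(2*√3))/(-1 + a) = (a + 4*√3)/(-1 + a))
E(w(0))*(-32) = ((-1 + 4*√3)/(-1 - 1))*(-32) = ((-1 + 4*√3)/(-2))*(-32) = -(-1 + 4*√3)/2*(-32) = (½ - 2*√3)*(-32) = -16 + 64*√3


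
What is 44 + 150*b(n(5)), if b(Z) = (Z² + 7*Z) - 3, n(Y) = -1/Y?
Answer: -610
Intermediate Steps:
b(Z) = -3 + Z² + 7*Z
44 + 150*b(n(5)) = 44 + 150*(-3 + (-1/5)² + 7*(-1/5)) = 44 + 150*(-3 + (-1*⅕)² + 7*(-1*⅕)) = 44 + 150*(-3 + (-⅕)² + 7*(-⅕)) = 44 + 150*(-3 + 1/25 - 7/5) = 44 + 150*(-109/25) = 44 - 654 = -610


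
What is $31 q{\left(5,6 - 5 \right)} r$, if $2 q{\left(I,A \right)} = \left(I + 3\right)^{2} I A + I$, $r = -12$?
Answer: $-60450$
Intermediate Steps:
$q{\left(I,A \right)} = \frac{I}{2} + \frac{A I \left(3 + I\right)^{2}}{2}$ ($q{\left(I,A \right)} = \frac{\left(I + 3\right)^{2} I A + I}{2} = \frac{\left(3 + I\right)^{2} I A + I}{2} = \frac{I \left(3 + I\right)^{2} A + I}{2} = \frac{A I \left(3 + I\right)^{2} + I}{2} = \frac{I + A I \left(3 + I\right)^{2}}{2} = \frac{I}{2} + \frac{A I \left(3 + I\right)^{2}}{2}$)
$31 q{\left(5,6 - 5 \right)} r = 31 \cdot \frac{1}{2} \cdot 5 \left(1 + \left(6 - 5\right) \left(3 + 5\right)^{2}\right) \left(-12\right) = 31 \cdot \frac{1}{2} \cdot 5 \left(1 + 1 \cdot 8^{2}\right) \left(-12\right) = 31 \cdot \frac{1}{2} \cdot 5 \left(1 + 1 \cdot 64\right) \left(-12\right) = 31 \cdot \frac{1}{2} \cdot 5 \left(1 + 64\right) \left(-12\right) = 31 \cdot \frac{1}{2} \cdot 5 \cdot 65 \left(-12\right) = 31 \cdot \frac{325}{2} \left(-12\right) = \frac{10075}{2} \left(-12\right) = -60450$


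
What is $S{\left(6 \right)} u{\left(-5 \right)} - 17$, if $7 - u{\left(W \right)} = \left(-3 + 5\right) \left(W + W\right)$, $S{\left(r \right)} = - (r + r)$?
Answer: $-341$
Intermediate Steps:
$S{\left(r \right)} = - 2 r$
$u{\left(W \right)} = 7 - 4 W$ ($u{\left(W \right)} = 7 - \left(-3 + 5\right) \left(W + W\right) = 7 - 2 \cdot 2 W = 7 - 4 W$)
$S{\left(6 \right)} u{\left(-5 \right)} - 17 = \left(-2\right) 6 \left(7 - -20\right) - 17 = - 12 \left(7 + 20\right) - 17 = \left(-12\right) 27 - 17 = -324 - 17 = -341$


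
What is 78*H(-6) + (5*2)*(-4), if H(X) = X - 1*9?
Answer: -1210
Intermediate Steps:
H(X) = -9 + X (H(X) = X - 9 = -9 + X)
78*H(-6) + (5*2)*(-4) = 78*(-9 - 6) + (5*2)*(-4) = 78*(-15) + 10*(-4) = -1170 - 40 = -1210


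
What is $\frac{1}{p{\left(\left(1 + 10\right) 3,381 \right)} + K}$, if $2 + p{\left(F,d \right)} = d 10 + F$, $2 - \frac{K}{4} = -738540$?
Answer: $\frac{1}{2958009} \approx 3.3807 \cdot 10^{-7}$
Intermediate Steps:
$K = 2954168$ ($K = 8 - -2954160 = 8 + 2954160 = 2954168$)
$p{\left(F,d \right)} = -2 + F + 10 d$ ($p{\left(F,d \right)} = -2 + \left(d 10 + F\right) = -2 + \left(10 d + F\right) = -2 + \left(F + 10 d\right) = -2 + F + 10 d$)
$\frac{1}{p{\left(\left(1 + 10\right) 3,381 \right)} + K} = \frac{1}{\left(-2 + \left(1 + 10\right) 3 + 10 \cdot 381\right) + 2954168} = \frac{1}{\left(-2 + 11 \cdot 3 + 3810\right) + 2954168} = \frac{1}{\left(-2 + 33 + 3810\right) + 2954168} = \frac{1}{3841 + 2954168} = \frac{1}{2958009}$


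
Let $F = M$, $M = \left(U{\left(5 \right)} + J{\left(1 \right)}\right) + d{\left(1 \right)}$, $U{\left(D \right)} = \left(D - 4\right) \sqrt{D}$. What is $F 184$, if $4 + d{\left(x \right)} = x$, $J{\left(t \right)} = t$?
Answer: $-368 + 184 \sqrt{5} \approx 43.437$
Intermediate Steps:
$U{\left(D \right)} = \sqrt{D} \left(-4 + D\right)$ ($U{\left(D \right)} = \left(-4 + D\right) \sqrt{D} = \sqrt{D} \left(-4 + D\right)$)
$d{\left(x \right)} = -4 + x$
$M = -2 + \sqrt{5}$ ($M = \left(\sqrt{5} \left(-4 + 5\right) + 1\right) + \left(-4 + 1\right) = \left(\sqrt{5} \cdot 1 + 1\right) - 3 = \left(\sqrt{5} + 1\right) - 3 = \left(1 + \sqrt{5}\right) - 3 = -2 + \sqrt{5} \approx 0.23607$)
$F = -2 + \sqrt{5} \approx 0.23607$
$F 184 = \left(-2 + \sqrt{5}\right) 184 = -368 + 184 \sqrt{5}$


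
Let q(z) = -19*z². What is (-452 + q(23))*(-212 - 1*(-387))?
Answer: -1838025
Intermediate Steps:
(-452 + q(23))*(-212 - 1*(-387)) = (-452 - 19*23²)*(-212 - 1*(-387)) = (-452 - 19*529)*(-212 + 387) = (-452 - 10051)*175 = -10503*175 = -1838025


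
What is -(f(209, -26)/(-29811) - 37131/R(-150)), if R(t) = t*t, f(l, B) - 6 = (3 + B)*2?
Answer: 122890249/74527500 ≈ 1.6489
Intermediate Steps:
f(l, B) = 12 + 2*B (f(l, B) = 6 + (3 + B)*2 = 6 + (6 + 2*B) = 12 + 2*B)
R(t) = t²
-(f(209, -26)/(-29811) - 37131/R(-150)) = -((12 + 2*(-26))/(-29811) - 37131/((-150)²)) = -((12 - 52)*(-1/29811) - 37131/22500) = -(-40*(-1/29811) - 37131*1/22500) = -(40/29811 - 12377/7500) = -1*(-122890249/74527500) = 122890249/74527500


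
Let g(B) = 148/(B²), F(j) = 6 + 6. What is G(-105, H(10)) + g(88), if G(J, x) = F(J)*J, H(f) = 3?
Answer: -2439323/1936 ≈ -1260.0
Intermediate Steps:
F(j) = 12
G(J, x) = 12*J
g(B) = 148/B²
G(-105, H(10)) + g(88) = 12*(-105) + 148/88² = -1260 + 148*(1/7744) = -1260 + 37/1936 = -2439323/1936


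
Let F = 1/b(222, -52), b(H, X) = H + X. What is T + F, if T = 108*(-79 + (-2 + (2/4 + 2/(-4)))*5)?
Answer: -1634039/170 ≈ -9612.0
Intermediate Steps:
F = 1/170 (F = 1/(222 - 52) = 1/170 ≈ 0.0058824)
T = -9612 (T = 108*(-79 + (-2 + (2*(1/4) + 2*(-1/4)))*5) = 108*(-79 + (-2 + (1/2 - 1/2))*5) = 108*(-79 + (-2 + 0)*5) = 108*(-79 - 2*5) = 108*(-79 - 10) = 108*(-89) = -9612)
T + F = -9612 + 1/170 = -1634039/170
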